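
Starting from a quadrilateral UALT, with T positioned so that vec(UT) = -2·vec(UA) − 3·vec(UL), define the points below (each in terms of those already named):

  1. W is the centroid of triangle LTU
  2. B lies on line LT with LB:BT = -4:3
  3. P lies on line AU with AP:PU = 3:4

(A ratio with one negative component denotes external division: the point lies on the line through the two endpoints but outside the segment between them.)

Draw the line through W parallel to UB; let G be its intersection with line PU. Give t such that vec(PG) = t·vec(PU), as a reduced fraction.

Choose coordinates U = (0, 0), A = (1, 0), L = (0, 1), T = (-2, -3).
1. W is the centroid of triangle LTU ⇒ W = (-2/3, -2/3)
2. B lies on line LT with LB:BT = -4:3 ⇒ B = (-8, -15)
3. P lies on line AU with AP:PU = 3:4 ⇒ P = (4/7, 0)
through W parallel to UB: direction (-8, -15); meets PU at G = (-14/45, 0)
G = P + t·(U−P) with t = 139/90

t = 139/90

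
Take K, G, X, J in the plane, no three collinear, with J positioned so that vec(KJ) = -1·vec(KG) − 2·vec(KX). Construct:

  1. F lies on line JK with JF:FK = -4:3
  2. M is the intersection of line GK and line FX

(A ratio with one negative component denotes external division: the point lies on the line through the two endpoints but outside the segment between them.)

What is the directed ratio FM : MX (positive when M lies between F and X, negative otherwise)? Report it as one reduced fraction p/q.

Set K = (0, 0), G = (1, 0), X = (0, 1), J = (-1, -2); any affine frame gives the same invariant.
1. F lies on line JK with JF:FK = -4:3 ⇒ F = (3, 6)
2. M is the intersection of line GK and line FX ⇒ M = (-3/5, 0)
M = F + t·(X−F) with t = 6/5, so FM:MX = t:(1−t) = 6/5:-1/5

FM:MX = -6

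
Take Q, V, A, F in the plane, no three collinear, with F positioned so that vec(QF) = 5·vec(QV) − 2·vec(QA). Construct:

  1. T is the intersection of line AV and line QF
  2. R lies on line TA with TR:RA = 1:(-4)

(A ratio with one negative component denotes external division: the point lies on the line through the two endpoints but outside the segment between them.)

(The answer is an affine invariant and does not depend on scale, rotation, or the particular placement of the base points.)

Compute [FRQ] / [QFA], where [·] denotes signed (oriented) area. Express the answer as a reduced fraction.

[FRQ]:[QFA] = -1/3

Work in coordinates with Q = (0, 0), V = (1, 0), A = (0, 1), F = (5, -2).
1. T is the intersection of line AV and line QF ⇒ T = (5/3, -2/3)
2. R lies on line TA with TR:RA = 1:(-4) ⇒ R = (20/9, -11/9)
2·[FRQ] = -5/3, 2·[QFA] = 5
[FRQ]:[QFA] = -5/3:5 = -1/3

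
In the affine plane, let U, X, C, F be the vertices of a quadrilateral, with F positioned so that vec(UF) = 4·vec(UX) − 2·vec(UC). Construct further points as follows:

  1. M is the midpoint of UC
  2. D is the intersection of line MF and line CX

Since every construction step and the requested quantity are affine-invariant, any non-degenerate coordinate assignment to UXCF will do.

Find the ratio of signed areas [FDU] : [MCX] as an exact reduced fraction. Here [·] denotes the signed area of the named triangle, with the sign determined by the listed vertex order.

Choose coordinates U = (0, 0), X = (1, 0), C = (0, 1), F = (4, -2).
1. M is the midpoint of UC ⇒ M = (0, 1/2)
2. D is the intersection of line MF and line CX ⇒ D = (4/3, -1/3)
2·[FDU] = 4/3, 2·[MCX] = -1/2
[FDU]:[MCX] = 4/3:-1/2 = -8/3

[FDU]:[MCX] = -8/3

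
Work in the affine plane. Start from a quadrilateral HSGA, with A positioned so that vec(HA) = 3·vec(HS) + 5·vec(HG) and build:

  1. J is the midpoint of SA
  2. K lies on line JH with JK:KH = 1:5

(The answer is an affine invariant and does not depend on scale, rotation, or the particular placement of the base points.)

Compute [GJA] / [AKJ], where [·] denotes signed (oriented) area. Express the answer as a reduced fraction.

Work in coordinates with H = (0, 0), S = (1, 0), G = (0, 1), A = (3, 5).
1. J is the midpoint of SA ⇒ J = (2, 5/2)
2. K lies on line JH with JK:KH = 1:5 ⇒ K = (5/3, 25/12)
2·[GJA] = 7/2, 2·[AKJ] = 5/12
[GJA]:[AKJ] = 7/2:5/12 = 42/5

[GJA]:[AKJ] = 42/5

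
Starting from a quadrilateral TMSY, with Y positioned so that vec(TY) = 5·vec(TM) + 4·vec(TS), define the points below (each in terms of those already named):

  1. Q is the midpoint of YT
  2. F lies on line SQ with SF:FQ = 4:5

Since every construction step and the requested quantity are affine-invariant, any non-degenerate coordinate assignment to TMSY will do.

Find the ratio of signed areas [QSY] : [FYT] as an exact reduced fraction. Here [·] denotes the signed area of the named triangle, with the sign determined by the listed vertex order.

Choose coordinates T = (0, 0), M = (1, 0), S = (0, 1), Y = (5, 4).
1. Q is the midpoint of YT ⇒ Q = (5/2, 2)
2. F lies on line SQ with SF:FQ = 4:5 ⇒ F = (10/9, 13/9)
2·[QSY] = -5/2, 2·[FYT] = -25/9
[QSY]:[FYT] = -5/2:-25/9 = 9/10

[QSY]:[FYT] = 9/10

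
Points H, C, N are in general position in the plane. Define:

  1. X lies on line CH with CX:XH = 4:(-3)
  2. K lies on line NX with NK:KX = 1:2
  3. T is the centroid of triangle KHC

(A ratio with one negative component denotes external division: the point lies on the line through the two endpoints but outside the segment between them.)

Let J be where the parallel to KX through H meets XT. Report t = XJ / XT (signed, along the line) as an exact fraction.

Set H = (0, 0), C = (1, 0), N = (0, 1); any affine frame gives the same invariant.
1. X lies on line CH with CX:XH = 4:(-3) ⇒ X = (-3, 0)
2. K lies on line NX with NK:KX = 1:2 ⇒ K = (-1, 2/3)
3. T is the centroid of triangle KHC ⇒ T = (0, 2/9)
through H parallel to KX: direction (-2, -2/3); meets XT at J = (6/7, 2/7)
J = X + t·(T−X) with t = 9/7

t = 9/7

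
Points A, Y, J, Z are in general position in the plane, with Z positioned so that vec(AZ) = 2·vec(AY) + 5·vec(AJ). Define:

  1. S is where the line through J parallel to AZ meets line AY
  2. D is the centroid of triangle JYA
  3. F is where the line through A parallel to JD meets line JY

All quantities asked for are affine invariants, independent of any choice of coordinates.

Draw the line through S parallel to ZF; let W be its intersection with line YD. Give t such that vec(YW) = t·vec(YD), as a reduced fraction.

t = 7/5

Work in coordinates with A = (0, 0), Y = (1, 0), J = (0, 1), Z = (2, 5).
1. S is where the line through J parallel to AZ meets line AY ⇒ S = (-2/5, 0)
2. D is the centroid of triangle JYA ⇒ D = (1/3, 1/3)
3. F is where the line through A parallel to JD meets line JY ⇒ F = (-1, 2)
through S parallel to ZF: direction (-3, -3); meets YD at W = (1/15, 7/15)
W = Y + t·(D−Y) with t = 7/5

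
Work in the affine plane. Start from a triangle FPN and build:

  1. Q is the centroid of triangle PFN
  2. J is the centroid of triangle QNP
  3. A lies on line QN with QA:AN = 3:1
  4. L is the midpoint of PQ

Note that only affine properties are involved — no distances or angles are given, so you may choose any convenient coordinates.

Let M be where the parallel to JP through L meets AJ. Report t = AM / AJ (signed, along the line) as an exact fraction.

t = 2

Work in coordinates with F = (0, 0), P = (1, 0), N = (0, 1).
1. Q is the centroid of triangle PFN ⇒ Q = (1/3, 1/3)
2. J is the centroid of triangle QNP ⇒ J = (4/9, 4/9)
3. A lies on line QN with QA:AN = 3:1 ⇒ A = (1/12, 5/6)
4. L is the midpoint of PQ ⇒ L = (2/3, 1/6)
through L parallel to JP: direction (5/9, -4/9); meets AJ at M = (29/36, 1/18)
M = A + t·(J−A) with t = 2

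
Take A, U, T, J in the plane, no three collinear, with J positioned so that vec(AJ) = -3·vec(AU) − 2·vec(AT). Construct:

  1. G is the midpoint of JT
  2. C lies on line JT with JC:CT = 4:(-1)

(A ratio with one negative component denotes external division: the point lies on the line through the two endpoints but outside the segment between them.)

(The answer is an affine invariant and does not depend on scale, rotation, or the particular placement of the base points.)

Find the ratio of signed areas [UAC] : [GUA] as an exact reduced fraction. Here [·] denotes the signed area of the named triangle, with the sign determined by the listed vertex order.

Work in coordinates with A = (0, 0), U = (1, 0), T = (0, 1), J = (-3, -2).
1. G is the midpoint of JT ⇒ G = (-3/2, -1/2)
2. C lies on line JT with JC:CT = 4:(-1) ⇒ C = (1, 2)
2·[UAC] = -2, 2·[GUA] = 1/2
[UAC]:[GUA] = -2:1/2 = -4

[UAC]:[GUA] = -4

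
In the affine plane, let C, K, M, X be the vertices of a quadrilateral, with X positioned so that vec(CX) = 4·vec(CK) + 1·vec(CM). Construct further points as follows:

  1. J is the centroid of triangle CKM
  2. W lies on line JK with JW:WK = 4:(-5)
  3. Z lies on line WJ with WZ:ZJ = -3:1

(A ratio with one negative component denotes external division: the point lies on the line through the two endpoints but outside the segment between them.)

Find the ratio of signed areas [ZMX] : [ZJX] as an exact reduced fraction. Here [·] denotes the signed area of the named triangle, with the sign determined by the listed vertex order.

Choose coordinates C = (0, 0), K = (1, 0), M = (0, 1), X = (4, 1).
1. J is the centroid of triangle CKM ⇒ J = (1/3, 1/3)
2. W lies on line JK with JW:WK = 4:(-5) ⇒ W = (-7/3, 5/3)
3. Z lies on line WJ with WZ:ZJ = -3:1 ⇒ Z = (5/3, -1/3)
2·[ZMX] = -16/3, 2·[ZJX] = -10/3
[ZMX]:[ZJX] = -16/3:-10/3 = 8/5

[ZMX]:[ZJX] = 8/5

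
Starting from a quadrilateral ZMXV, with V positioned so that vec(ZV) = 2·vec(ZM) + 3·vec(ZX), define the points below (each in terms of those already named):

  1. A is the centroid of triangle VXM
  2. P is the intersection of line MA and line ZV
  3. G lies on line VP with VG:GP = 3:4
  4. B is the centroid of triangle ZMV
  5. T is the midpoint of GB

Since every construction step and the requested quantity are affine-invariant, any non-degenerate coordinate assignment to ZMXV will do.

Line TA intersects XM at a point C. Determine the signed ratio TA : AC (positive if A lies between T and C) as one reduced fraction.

TA:AC = 53/112

Work in coordinates with Z = (0, 0), M = (1, 0), X = (0, 1), V = (2, 3).
1. A is the centroid of triangle VXM ⇒ A = (1, 4/3)
2. P is the intersection of line MA and line ZV ⇒ P = (1, 3/2)
3. G lies on line VP with VG:GP = 3:4 ⇒ G = (11/7, 33/14)
4. B is the centroid of triangle ZMV ⇒ B = (1, 1)
5. T is the midpoint of GB ⇒ T = (9/7, 47/28)
line TA meets XM at C = (21/53, 32/53)
A = T + t·(C−T) with t = 53/165, so TA:AC = 53/165:112/165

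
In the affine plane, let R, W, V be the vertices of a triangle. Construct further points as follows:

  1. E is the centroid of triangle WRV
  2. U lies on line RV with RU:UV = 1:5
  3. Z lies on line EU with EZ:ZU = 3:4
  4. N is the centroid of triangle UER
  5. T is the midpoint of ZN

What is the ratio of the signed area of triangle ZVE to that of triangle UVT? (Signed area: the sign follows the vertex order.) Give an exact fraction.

Set R = (0, 0), W = (1, 0), V = (0, 1); any affine frame gives the same invariant.
1. E is the centroid of triangle WRV ⇒ E = (1/3, 1/3)
2. U lies on line RV with RU:UV = 1:5 ⇒ U = (0, 1/6)
3. Z lies on line EU with EZ:ZU = 3:4 ⇒ Z = (4/21, 11/42)
4. N is the centroid of triangle UER ⇒ N = (1/9, 1/6)
5. T is the midpoint of ZN ⇒ T = (19/126, 3/14)
2·[ZVE] = -5/42, 2·[UVT] = -95/756
[ZVE]:[UVT] = -5/42:-95/756 = 18/19

[ZVE]:[UVT] = 18/19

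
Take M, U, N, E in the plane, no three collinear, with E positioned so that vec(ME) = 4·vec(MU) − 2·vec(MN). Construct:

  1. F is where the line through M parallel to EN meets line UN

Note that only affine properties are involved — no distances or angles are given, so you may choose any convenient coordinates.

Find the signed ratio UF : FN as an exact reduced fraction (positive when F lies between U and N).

Work in coordinates with M = (0, 0), U = (1, 0), N = (0, 1), E = (4, -2).
1. F is where the line through M parallel to EN meets line UN ⇒ F = (4, -3)
F = U + t·(N−U) with t = -3, so UF:FN = t:(1−t) = -3:4

UF:FN = -3/4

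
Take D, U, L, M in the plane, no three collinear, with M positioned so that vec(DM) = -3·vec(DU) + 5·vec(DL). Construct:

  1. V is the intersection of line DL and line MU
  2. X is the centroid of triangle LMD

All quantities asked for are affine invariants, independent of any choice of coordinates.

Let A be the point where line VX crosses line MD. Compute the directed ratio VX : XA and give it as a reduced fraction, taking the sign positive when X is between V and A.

Set D = (0, 0), U = (1, 0), L = (0, 1), M = (-3, 5); any affine frame gives the same invariant.
1. V is the intersection of line DL and line MU ⇒ V = (0, 5/4)
2. X is the centroid of triangle LMD ⇒ X = (-1, 2)
line VX meets MD at A = (-15/11, 25/11)
X = V + t·(A−V) with t = 11/15, so VX:XA = 11/15:4/15

VX:XA = 11/4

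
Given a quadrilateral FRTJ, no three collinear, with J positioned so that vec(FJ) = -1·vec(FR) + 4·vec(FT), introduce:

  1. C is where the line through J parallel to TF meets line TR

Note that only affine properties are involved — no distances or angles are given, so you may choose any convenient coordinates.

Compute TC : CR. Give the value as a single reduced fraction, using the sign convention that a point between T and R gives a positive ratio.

TC:CR = -1/2

Set F = (0, 0), R = (1, 0), T = (0, 1), J = (-1, 4); any affine frame gives the same invariant.
1. C is where the line through J parallel to TF meets line TR ⇒ C = (-1, 2)
C = T + t·(R−T) with t = -1, so TC:CR = t:(1−t) = -1:2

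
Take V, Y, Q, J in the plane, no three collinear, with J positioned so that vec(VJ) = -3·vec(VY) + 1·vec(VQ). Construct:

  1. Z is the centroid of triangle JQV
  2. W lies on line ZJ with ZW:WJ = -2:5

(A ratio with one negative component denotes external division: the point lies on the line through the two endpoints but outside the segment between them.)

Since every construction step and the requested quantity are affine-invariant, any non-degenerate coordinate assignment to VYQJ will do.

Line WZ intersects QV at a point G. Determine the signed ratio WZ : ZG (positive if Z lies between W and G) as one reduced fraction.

WZ:ZG = -4/3

Assign V = (0, 0), Y = (1, 0), Q = (0, 1), J = (-3, 1) — the answer is frame-independent, so this choice is without loss of generality.
1. Z is the centroid of triangle JQV ⇒ Z = (-1, 2/3)
2. W lies on line ZJ with ZW:WJ = -2:5 ⇒ W = (1/3, 4/9)
line WZ meets QV at G = (0, 1/2)
Z = W + t·(G−W) with t = 4, so WZ:ZG = 4:-3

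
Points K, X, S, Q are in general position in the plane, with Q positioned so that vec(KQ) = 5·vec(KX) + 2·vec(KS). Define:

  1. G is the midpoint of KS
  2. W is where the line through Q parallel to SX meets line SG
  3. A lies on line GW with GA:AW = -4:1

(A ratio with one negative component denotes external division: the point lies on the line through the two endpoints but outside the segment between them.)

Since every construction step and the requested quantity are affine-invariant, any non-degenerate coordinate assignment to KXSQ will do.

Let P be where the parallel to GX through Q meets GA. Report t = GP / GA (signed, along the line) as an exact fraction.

Set K = (0, 0), X = (1, 0), S = (0, 1), Q = (5, 2); any affine frame gives the same invariant.
1. G is the midpoint of KS ⇒ G = (0, 1/2)
2. W is where the line through Q parallel to SX meets line SG ⇒ W = (0, 7)
3. A lies on line GW with GA:AW = -4:1 ⇒ A = (0, 55/6)
through Q parallel to GX: direction (1, -1/2); meets GA at P = (0, 9/2)
P = G + t·(A−G) with t = 6/13

t = 6/13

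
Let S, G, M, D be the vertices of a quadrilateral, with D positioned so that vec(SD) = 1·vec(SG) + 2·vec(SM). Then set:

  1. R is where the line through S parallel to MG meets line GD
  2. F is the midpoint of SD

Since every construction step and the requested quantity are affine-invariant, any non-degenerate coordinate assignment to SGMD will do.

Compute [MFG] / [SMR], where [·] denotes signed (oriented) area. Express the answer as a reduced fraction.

Work in coordinates with S = (0, 0), G = (1, 0), M = (0, 1), D = (1, 2).
1. R is where the line through S parallel to MG meets line GD ⇒ R = (1, -1)
2. F is the midpoint of SD ⇒ F = (1/2, 1)
2·[MFG] = -1/2, 2·[SMR] = -1
[MFG]:[SMR] = -1/2:-1 = 1/2

[MFG]:[SMR] = 1/2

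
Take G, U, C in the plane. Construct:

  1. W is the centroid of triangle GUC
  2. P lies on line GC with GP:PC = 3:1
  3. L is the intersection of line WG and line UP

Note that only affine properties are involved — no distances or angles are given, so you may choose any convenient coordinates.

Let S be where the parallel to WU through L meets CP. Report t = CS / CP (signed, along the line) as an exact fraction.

Assign G = (0, 0), U = (1, 0), C = (0, 1) — the answer is frame-independent, so this choice is without loss of generality.
1. W is the centroid of triangle GUC ⇒ W = (1/3, 1/3)
2. P lies on line GC with GP:PC = 3:1 ⇒ P = (0, 3/4)
3. L is the intersection of line WG and line UP ⇒ L = (3/7, 3/7)
through L parallel to WU: direction (2/3, -1/3); meets CP at S = (0, 9/14)
S = C + t·(P−C) with t = 10/7

t = 10/7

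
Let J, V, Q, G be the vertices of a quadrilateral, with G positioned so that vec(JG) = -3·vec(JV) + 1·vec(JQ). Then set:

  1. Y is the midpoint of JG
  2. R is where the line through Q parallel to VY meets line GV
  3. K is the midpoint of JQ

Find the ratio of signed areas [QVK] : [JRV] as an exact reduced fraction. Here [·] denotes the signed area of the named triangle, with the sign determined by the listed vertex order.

[QVK]:[JRV] = 1/8

Work in coordinates with J = (0, 0), V = (1, 0), Q = (0, 1), G = (-3, 1).
1. Y is the midpoint of JG ⇒ Y = (-3/2, 1/2)
2. R is where the line through Q parallel to VY meets line GV ⇒ R = (-15, 4)
3. K is the midpoint of JQ ⇒ K = (0, 1/2)
2·[QVK] = -1/2, 2·[JRV] = -4
[QVK]:[JRV] = -1/2:-4 = 1/8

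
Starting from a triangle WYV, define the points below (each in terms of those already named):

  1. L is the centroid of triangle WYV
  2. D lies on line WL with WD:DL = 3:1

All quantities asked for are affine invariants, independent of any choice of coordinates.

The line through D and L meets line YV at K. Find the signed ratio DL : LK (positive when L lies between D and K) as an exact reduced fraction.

Set W = (0, 0), Y = (1, 0), V = (0, 1); any affine frame gives the same invariant.
1. L is the centroid of triangle WYV ⇒ L = (1/3, 1/3)
2. D lies on line WL with WD:DL = 3:1 ⇒ D = (1/4, 1/4)
line DL meets YV at K = (1/2, 1/2)
L = D + t·(K−D) with t = 1/3, so DL:LK = 1/3:2/3

DL:LK = 1/2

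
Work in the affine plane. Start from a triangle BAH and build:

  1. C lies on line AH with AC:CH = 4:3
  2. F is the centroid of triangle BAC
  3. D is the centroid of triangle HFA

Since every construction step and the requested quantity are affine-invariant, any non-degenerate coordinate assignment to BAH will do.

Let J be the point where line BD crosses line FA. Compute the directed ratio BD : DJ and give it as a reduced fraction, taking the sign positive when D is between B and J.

Work in coordinates with B = (0, 0), A = (1, 0), H = (0, 1).
1. C lies on line AH with AC:CH = 4:3 ⇒ C = (3/7, 4/7)
2. F is the centroid of triangle BAC ⇒ F = (10/21, 4/21)
3. D is the centroid of triangle HFA ⇒ D = (31/63, 25/63)
line BD meets FA at J = (124/399, 100/399)
D = B + t·(J−B) with t = 19/12, so BD:DJ = 19/12:-7/12

BD:DJ = -19/7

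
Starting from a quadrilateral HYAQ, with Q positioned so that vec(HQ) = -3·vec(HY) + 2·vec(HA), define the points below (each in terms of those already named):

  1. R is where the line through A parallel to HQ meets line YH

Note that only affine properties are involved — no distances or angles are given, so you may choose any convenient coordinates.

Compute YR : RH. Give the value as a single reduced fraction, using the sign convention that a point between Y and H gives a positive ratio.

YR:RH = -1/3

Set H = (0, 0), Y = (1, 0), A = (0, 1), Q = (-3, 2); any affine frame gives the same invariant.
1. R is where the line through A parallel to HQ meets line YH ⇒ R = (3/2, 0)
R = Y + t·(H−Y) with t = -1/2, so YR:RH = t:(1−t) = -1/2:3/2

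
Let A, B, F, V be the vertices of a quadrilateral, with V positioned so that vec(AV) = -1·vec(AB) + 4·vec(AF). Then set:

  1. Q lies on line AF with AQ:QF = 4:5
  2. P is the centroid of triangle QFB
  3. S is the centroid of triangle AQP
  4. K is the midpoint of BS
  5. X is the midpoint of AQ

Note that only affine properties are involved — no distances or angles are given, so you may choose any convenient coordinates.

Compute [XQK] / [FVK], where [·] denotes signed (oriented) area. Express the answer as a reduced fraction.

Assign A = (0, 0), B = (1, 0), F = (0, 1), V = (-1, 4) — the answer is frame-independent, so this choice is without loss of generality.
1. Q lies on line AF with AQ:QF = 4:5 ⇒ Q = (0, 4/9)
2. P is the centroid of triangle QFB ⇒ P = (1/3, 13/27)
3. S is the centroid of triangle AQP ⇒ S = (1/9, 25/81)
4. K is the midpoint of BS ⇒ K = (5/9, 25/162)
5. X is the midpoint of AQ ⇒ X = (0, 2/9)
2·[XQK] = -10/81, 2·[FVK] = -133/162
[XQK]:[FVK] = -10/81:-133/162 = 20/133

[XQK]:[FVK] = 20/133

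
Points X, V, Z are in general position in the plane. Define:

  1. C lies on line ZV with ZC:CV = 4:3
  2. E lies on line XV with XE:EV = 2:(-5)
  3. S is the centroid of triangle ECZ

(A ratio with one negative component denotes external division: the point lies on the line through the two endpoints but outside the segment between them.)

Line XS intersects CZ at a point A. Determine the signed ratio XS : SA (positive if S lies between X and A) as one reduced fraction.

XS:SA = 4/5

Assign X = (0, 0), V = (1, 0), Z = (0, 1) — the answer is frame-independent, so this choice is without loss of generality.
1. C lies on line ZV with ZC:CV = 4:3 ⇒ C = (4/7, 3/7)
2. E lies on line XV with XE:EV = 2:(-5) ⇒ E = (-2/3, 0)
3. S is the centroid of triangle ECZ ⇒ S = (-2/63, 10/21)
line XS meets CZ at A = (-1/14, 15/14)
S = X + t·(A−X) with t = 4/9, so XS:SA = 4/9:5/9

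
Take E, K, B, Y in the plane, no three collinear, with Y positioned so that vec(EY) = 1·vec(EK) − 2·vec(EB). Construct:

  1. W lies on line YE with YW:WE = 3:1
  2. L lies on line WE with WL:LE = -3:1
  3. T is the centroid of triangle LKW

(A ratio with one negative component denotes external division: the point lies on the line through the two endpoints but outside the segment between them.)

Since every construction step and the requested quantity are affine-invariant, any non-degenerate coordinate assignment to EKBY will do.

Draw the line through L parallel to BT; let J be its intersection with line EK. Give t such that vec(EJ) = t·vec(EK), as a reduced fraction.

t = -1/26

Assign E = (0, 0), K = (1, 0), B = (0, 1), Y = (1, -2) — the answer is frame-independent, so this choice is without loss of generality.
1. W lies on line YE with YW:WE = 3:1 ⇒ W = (1/4, -1/2)
2. L lies on line WE with WL:LE = -3:1 ⇒ L = (-1/8, 1/4)
3. T is the centroid of triangle LKW ⇒ T = (3/8, -1/12)
through L parallel to BT: direction (3/8, -13/12); meets EK at J = (-1/26, 0)
J = E + t·(K−E) with t = -1/26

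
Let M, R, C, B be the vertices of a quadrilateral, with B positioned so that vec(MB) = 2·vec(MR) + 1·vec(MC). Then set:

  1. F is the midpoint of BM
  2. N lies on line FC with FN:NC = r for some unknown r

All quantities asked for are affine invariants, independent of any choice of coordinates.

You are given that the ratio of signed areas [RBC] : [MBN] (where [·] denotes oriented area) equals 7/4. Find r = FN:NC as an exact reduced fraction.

Assign M = (0, 0), R = (1, 0), C = (0, 1), B = (2, 1) — the answer is frame-independent, so this choice is without loss of generality.
1. F is the midpoint of BM ⇒ F = (1, 1/2)
2. With FN:NC = r, write λ = r/(r+1) so N = F + λ·(C−F); N is affine-linear in λ
Every point depending on N is an affine combination of N and λ-independent points, so each such coordinate is linear in λ; the λ² term in each signed area is a multiple of (C−F)×(C−F) = 0, so 2·[RBC] and 2·[MBN] are each linear in λ. Evaluating at λ=0 and λ=1:
  2·[RBC] = 2,   2·[MBN] = 2·λ
So [RBC]:[MBN] = (2) / (2·λ). Setting this equal to 7/4:
  2 = 7/4·(2·λ)  ⇒  λ = 4/7
Then r = λ/(1−λ) = (4/7)/(3/7) = 4/3. Check: with r = 4/3, N = (3/7, 11/14) and [RBC]:[MBN] = 7/4 as required.

r = 4/3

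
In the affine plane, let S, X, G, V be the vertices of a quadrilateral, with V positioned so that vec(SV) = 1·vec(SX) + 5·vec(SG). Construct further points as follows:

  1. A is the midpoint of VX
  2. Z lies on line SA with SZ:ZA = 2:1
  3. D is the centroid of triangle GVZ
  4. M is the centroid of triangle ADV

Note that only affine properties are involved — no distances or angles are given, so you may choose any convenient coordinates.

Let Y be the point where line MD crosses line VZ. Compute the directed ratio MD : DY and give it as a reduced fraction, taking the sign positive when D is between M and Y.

MD:DY = -13/12

Work in coordinates with S = (0, 0), X = (1, 0), G = (0, 1), V = (1, 5).
1. A is the midpoint of VX ⇒ A = (1, 5/2)
2. Z lies on line SA with SZ:ZA = 2:1 ⇒ Z = (2/3, 5/3)
3. D is the centroid of triangle GVZ ⇒ D = (5/9, 23/9)
4. M is the centroid of triangle ADV ⇒ M = (23/27, 181/54)
line MD meets VZ at Y = (97/117, 385/117)
D = M + t·(Y−M) with t = 13, so MD:DY = 13:-12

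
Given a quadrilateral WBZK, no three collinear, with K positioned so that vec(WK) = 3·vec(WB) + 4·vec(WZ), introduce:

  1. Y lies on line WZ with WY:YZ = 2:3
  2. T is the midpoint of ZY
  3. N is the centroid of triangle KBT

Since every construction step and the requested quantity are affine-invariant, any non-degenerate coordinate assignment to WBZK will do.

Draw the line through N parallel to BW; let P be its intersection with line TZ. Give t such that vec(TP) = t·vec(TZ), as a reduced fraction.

Choose coordinates W = (0, 0), B = (1, 0), Z = (0, 1), K = (3, 4).
1. Y lies on line WZ with WY:YZ = 2:3 ⇒ Y = (0, 2/5)
2. T is the midpoint of ZY ⇒ T = (0, 7/10)
3. N is the centroid of triangle KBT ⇒ N = (4/3, 47/30)
through N parallel to BW: direction (-1, 0); meets TZ at P = (0, 47/30)
P = T + t·(Z−T) with t = 26/9

t = 26/9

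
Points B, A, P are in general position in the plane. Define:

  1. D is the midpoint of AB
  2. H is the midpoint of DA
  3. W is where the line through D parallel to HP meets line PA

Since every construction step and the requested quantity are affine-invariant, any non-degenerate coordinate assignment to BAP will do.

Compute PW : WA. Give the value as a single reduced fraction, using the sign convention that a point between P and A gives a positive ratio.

Choose coordinates B = (0, 0), A = (1, 0), P = (0, 1).
1. D is the midpoint of AB ⇒ D = (1/2, 0)
2. H is the midpoint of DA ⇒ H = (3/4, 0)
3. W is where the line through D parallel to HP meets line PA ⇒ W = (-1, 2)
W = P + t·(A−P) with t = -1, so PW:WA = t:(1−t) = -1:2

PW:WA = -1/2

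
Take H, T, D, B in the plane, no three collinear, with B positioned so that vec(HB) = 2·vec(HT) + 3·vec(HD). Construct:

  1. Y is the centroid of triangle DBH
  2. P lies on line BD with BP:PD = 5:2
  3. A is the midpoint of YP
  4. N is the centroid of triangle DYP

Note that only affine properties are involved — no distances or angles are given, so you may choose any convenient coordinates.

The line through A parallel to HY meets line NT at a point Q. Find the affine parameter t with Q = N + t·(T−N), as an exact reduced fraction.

t = 11/104

Set H = (0, 0), T = (1, 0), D = (0, 1), B = (2, 3); any affine frame gives the same invariant.
1. Y is the centroid of triangle DBH ⇒ Y = (2/3, 4/3)
2. P lies on line BD with BP:PD = 5:2 ⇒ P = (4/7, 11/7)
3. A is the midpoint of YP ⇒ A = (13/21, 61/42)
4. N is the centroid of triangle DYP ⇒ N = (26/63, 82/63)
through A parallel to HY: direction (2/3, 4/3); meets NT at Q = (1037/2184, 1271/1092)
Q = N + t·(T−N) with t = 11/104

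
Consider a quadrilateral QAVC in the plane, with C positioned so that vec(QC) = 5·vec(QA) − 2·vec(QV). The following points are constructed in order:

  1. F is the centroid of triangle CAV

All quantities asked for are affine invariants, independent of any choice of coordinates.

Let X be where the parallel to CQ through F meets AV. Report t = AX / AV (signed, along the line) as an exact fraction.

Choose coordinates Q = (0, 0), A = (1, 0), V = (0, 1), C = (5, -2).
1. F is the centroid of triangle CAV ⇒ F = (2, -1/3)
through F parallel to CQ: direction (-5, 2); meets AV at X = (8/9, 1/9)
X = A + t·(V−A) with t = 1/9

t = 1/9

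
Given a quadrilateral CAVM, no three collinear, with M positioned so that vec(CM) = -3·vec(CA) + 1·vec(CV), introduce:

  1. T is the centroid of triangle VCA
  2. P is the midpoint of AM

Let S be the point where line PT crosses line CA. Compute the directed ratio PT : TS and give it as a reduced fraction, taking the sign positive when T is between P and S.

Work in coordinates with C = (0, 0), A = (1, 0), V = (0, 1), M = (-3, 1).
1. T is the centroid of triangle VCA ⇒ T = (1/3, 1/3)
2. P is the midpoint of AM ⇒ P = (-1, 1/2)
line PT meets CA at S = (3, 0)
T = P + t·(S−P) with t = 1/3, so PT:TS = 1/3:2/3

PT:TS = 1/2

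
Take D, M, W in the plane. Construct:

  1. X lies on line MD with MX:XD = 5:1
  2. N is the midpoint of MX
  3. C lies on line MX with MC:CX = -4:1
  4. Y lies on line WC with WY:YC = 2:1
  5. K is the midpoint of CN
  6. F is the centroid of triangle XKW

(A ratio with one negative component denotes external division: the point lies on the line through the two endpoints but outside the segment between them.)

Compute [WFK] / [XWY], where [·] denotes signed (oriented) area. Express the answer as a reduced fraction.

[WFK]:[XWY] = 1/8

Set D = (0, 0), M = (1, 0), W = (0, 1); any affine frame gives the same invariant.
1. X lies on line MD with MX:XD = 5:1 ⇒ X = (1/6, 0)
2. N is the midpoint of MX ⇒ N = (7/12, 0)
3. C lies on line MX with MC:CX = -4:1 ⇒ C = (-1/9, 0)
4. Y lies on line WC with WY:YC = 2:1 ⇒ Y = (-2/27, 1/3)
5. K is the midpoint of CN ⇒ K = (17/72, 0)
6. F is the centroid of triangle XKW ⇒ F = (29/216, 1/3)
2·[WFK] = 5/216, 2·[XWY] = 5/27
[WFK]:[XWY] = 5/216:5/27 = 1/8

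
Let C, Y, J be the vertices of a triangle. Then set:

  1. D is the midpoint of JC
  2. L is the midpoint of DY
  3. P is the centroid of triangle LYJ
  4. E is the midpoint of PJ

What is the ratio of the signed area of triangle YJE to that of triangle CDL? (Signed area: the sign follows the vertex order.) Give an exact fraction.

Set C = (0, 0), Y = (1, 0), J = (0, 1); any affine frame gives the same invariant.
1. D is the midpoint of JC ⇒ D = (0, 1/2)
2. L is the midpoint of DY ⇒ L = (1/2, 1/4)
3. P is the centroid of triangle LYJ ⇒ P = (1/2, 5/12)
4. E is the midpoint of PJ ⇒ E = (1/4, 17/24)
2·[YJE] = 1/24, 2·[CDL] = -1/4
[YJE]:[CDL] = 1/24:-1/4 = -1/6

[YJE]:[CDL] = -1/6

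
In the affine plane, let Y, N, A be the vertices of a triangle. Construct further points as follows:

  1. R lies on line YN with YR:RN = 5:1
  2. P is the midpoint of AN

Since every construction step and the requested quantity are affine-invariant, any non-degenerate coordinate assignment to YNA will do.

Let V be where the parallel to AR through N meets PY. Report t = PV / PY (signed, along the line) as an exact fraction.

Assign Y = (0, 0), N = (1, 0), A = (0, 1) — the answer is frame-independent, so this choice is without loss of generality.
1. R lies on line YN with YR:RN = 5:1 ⇒ R = (5/6, 0)
2. P is the midpoint of AN ⇒ P = (1/2, 1/2)
through N parallel to AR: direction (5/6, -1); meets PY at V = (6/11, 6/11)
V = P + t·(Y−P) with t = -1/11

t = -1/11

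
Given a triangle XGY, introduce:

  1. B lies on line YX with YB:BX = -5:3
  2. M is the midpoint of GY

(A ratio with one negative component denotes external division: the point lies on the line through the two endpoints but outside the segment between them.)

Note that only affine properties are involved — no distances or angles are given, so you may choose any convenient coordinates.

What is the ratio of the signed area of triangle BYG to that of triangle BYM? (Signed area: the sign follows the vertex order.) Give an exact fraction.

Work in coordinates with X = (0, 0), G = (1, 0), Y = (0, 1).
1. B lies on line YX with YB:BX = -5:3 ⇒ B = (0, -3/2)
2. M is the midpoint of GY ⇒ M = (1/2, 1/2)
2·[BYG] = -5/2, 2·[BYM] = -5/4
[BYG]:[BYM] = -5/2:-5/4 = 2

[BYG]:[BYM] = 2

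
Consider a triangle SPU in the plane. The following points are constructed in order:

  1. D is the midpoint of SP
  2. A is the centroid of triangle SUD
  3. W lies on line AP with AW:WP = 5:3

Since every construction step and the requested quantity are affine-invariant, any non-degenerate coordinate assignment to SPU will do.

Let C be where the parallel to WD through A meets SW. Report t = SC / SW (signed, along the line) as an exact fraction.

t = -2/3

Assign S = (0, 0), P = (1, 0), U = (0, 1) — the answer is frame-independent, so this choice is without loss of generality.
1. D is the midpoint of SP ⇒ D = (1/2, 0)
2. A is the centroid of triangle SUD ⇒ A = (1/6, 1/3)
3. W lies on line AP with AW:WP = 5:3 ⇒ W = (11/16, 1/8)
through A parallel to WD: direction (-3/16, -1/8); meets SW at C = (-11/24, -1/12)
C = S + t·(W−S) with t = -2/3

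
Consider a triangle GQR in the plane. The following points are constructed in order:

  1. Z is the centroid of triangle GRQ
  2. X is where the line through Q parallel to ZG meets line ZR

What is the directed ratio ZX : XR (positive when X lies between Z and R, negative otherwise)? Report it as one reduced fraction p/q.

ZX:XR = -1/2

Set G = (0, 0), Q = (1, 0), R = (0, 1); any affine frame gives the same invariant.
1. Z is the centroid of triangle GRQ ⇒ Z = (1/3, 1/3)
2. X is where the line through Q parallel to ZG meets line ZR ⇒ X = (2/3, -1/3)
X = Z + t·(R−Z) with t = -1, so ZX:XR = t:(1−t) = -1:2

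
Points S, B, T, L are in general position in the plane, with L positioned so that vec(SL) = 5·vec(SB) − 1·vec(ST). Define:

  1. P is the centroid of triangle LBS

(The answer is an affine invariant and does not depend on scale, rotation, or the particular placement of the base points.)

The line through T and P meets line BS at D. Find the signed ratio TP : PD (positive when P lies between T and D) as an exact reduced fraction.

Set S = (0, 0), B = (1, 0), T = (0, 1), L = (5, -1); any affine frame gives the same invariant.
1. P is the centroid of triangle LBS ⇒ P = (2, -1/3)
line TP meets BS at D = (3/2, 0)
P = T + t·(D−T) with t = 4/3, so TP:PD = 4/3:-1/3

TP:PD = -4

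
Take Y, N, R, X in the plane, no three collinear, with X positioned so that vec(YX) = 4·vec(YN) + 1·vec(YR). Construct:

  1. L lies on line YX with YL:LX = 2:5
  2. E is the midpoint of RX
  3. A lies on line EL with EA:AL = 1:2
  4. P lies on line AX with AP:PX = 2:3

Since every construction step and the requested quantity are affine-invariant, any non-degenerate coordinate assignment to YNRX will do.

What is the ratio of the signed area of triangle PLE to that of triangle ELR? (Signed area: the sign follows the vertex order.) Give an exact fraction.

[PLE]:[ELR] = 2/5

Work in coordinates with Y = (0, 0), N = (1, 0), R = (0, 1), X = (4, 1).
1. L lies on line YX with YL:LX = 2:5 ⇒ L = (8/7, 2/7)
2. E is the midpoint of RX ⇒ E = (2, 1)
3. A lies on line EL with EA:AL = 1:2 ⇒ A = (12/7, 16/21)
4. P lies on line AX with AP:PX = 2:3 ⇒ P = (92/35, 6/7)
2·[PLE] = -4/7, 2·[ELR] = -10/7
[PLE]:[ELR] = -4/7:-10/7 = 2/5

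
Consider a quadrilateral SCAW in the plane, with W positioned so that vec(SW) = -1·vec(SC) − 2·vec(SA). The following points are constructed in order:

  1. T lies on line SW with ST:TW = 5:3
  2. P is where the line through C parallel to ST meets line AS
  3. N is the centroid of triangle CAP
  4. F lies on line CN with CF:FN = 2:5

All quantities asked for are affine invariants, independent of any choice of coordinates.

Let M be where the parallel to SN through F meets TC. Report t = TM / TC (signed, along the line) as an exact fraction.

Work in coordinates with S = (0, 0), C = (1, 0), A = (0, 1), W = (-1, -2).
1. T lies on line SW with ST:TW = 5:3 ⇒ T = (-5/8, -5/4)
2. P is where the line through C parallel to ST meets line AS ⇒ P = (0, -2)
3. N is the centroid of triangle CAP ⇒ N = (1/3, -1/3)
4. F lies on line CN with CF:FN = 2:5 ⇒ F = (17/21, -2/21)
through F parallel to SN: direction (1/3, -1/3); meets TC at M = (135/161, -20/161)
M = T + t·(C−T) with t = 145/161

t = 145/161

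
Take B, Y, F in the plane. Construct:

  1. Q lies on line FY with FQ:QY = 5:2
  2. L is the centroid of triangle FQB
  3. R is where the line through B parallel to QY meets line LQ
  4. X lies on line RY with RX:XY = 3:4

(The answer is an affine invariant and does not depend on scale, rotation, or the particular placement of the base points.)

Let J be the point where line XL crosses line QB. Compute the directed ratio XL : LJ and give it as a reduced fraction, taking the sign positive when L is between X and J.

Work in coordinates with B = (0, 0), Y = (1, 0), F = (0, 1).
1. Q lies on line FY with FQ:QY = 5:2 ⇒ Q = (5/7, 2/7)
2. L is the centroid of triangle FQB ⇒ L = (5/21, 3/7)
3. R is where the line through B parallel to QY meets line LQ ⇒ R = (-5/7, 5/7)
4. X lies on line RY with RX:XY = 3:4 ⇒ X = (1/49, 20/49)
line XL meets QB at J = (65/49, 26/49)
L = X + t·(J−X) with t = 1/6, so XL:LJ = 1/6:5/6

XL:LJ = 1/5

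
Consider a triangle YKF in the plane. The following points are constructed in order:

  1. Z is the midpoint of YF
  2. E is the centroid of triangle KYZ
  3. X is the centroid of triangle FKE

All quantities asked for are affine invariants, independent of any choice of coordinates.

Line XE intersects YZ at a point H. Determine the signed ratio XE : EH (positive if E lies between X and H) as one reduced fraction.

XE:EH = 1/3

Choose coordinates Y = (0, 0), K = (1, 0), F = (0, 1).
1. Z is the midpoint of YF ⇒ Z = (0, 1/2)
2. E is the centroid of triangle KYZ ⇒ E = (1/3, 1/6)
3. X is the centroid of triangle FKE ⇒ X = (4/9, 7/18)
line XE meets YZ at H = (0, -1/2)
E = X + t·(H−X) with t = 1/4, so XE:EH = 1/4:3/4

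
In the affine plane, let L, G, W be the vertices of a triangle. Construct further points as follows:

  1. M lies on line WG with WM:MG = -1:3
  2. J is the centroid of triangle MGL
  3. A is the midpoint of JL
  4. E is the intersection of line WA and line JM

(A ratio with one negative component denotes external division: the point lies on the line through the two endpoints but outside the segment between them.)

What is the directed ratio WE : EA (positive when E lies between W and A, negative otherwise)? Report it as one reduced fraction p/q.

WE:EA = 2/3

Assign L = (0, 0), G = (1, 0), W = (0, 1) — the answer is frame-independent, so this choice is without loss of generality.
1. M lies on line WG with WM:MG = -1:3 ⇒ M = (-1/2, 3/2)
2. J is the centroid of triangle MGL ⇒ J = (1/6, 1/2)
3. A is the midpoint of JL ⇒ A = (1/12, 1/4)
4. E is the intersection of line WA and line JM ⇒ E = (1/30, 7/10)
E = W + t·(A−W) with t = 2/5, so WE:EA = t:(1−t) = 2/5:3/5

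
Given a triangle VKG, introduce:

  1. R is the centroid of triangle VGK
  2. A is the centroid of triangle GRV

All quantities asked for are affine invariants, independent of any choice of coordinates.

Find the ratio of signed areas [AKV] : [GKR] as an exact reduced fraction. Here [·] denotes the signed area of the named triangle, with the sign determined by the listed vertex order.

[AKV]:[GKR] = 4/3

Set V = (0, 0), K = (1, 0), G = (0, 1); any affine frame gives the same invariant.
1. R is the centroid of triangle VGK ⇒ R = (1/3, 1/3)
2. A is the centroid of triangle GRV ⇒ A = (1/9, 4/9)
2·[AKV] = -4/9, 2·[GKR] = -1/3
[AKV]:[GKR] = -4/9:-1/3 = 4/3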